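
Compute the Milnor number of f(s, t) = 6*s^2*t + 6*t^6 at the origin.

The Hessian of f at 0 has rank 0. Corank 2; j^3 = 6*s^2*t has shape L^2 M (L != M), so D-series; mu = 7 gives D_7.

7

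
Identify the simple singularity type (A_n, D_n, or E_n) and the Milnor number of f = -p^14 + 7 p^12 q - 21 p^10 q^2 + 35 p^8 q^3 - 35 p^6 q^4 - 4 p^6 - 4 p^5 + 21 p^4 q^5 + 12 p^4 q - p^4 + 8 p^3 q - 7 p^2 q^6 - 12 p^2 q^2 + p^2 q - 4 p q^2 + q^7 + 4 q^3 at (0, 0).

Type D_{8}, Milnor number mu = 8.

The Hessian of f at 0 has rank 0. Corank 2; j^3 = q*(p - 2*q)^2 has shape L^2 M (L != M), so D-series; mu = 8 gives D_8.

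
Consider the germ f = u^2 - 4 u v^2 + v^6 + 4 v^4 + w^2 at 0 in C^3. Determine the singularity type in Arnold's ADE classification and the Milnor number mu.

Type A5, Milnor number mu = 5.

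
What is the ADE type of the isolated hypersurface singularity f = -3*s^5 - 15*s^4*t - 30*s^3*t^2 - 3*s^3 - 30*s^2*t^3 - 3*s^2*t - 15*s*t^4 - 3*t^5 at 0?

D_6

The Hessian of f at 0 has rank 0. Corank 2; j^3 = -3*s^2*(s + t) has shape L^2 M (L != M), so D-series; mu = 6 gives D_6.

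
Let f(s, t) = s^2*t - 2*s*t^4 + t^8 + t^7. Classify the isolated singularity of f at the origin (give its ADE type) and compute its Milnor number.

The Hessian of f at 0 is [[0, 0], [0, 0]] with rank 0, so corank 2. A Groebner basis of the Jacobian ideal J(f) in C{s,t} is {s^2*t^2, -8*s^2*t - s^2 + s*t^3, -s*t + t^4, s^3}; counting standard monomials gives mu = 9. Corank 2; j^3 = s^2*t has shape L^2 M (L != M), so D-series; mu = 9 gives D_9.

Type D_{9}, Milnor number mu = 9.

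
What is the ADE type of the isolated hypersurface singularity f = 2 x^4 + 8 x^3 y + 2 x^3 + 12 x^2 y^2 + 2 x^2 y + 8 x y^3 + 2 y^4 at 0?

The Hessian of f at 0 is [[0, 0], [0, 0]] with rank 0, so corank 2. A Groebner basis of the Jacobian ideal J(f) in C{x,y} is {x*y^2, -x*y/4 + y^3, x^2 + x*y}; counting standard monomials gives mu = 5. Corank 2; j^3 = 2*x^2*(x + y) has shape L^2 M (L != M), so D-series; mu = 5 gives D_5.

D5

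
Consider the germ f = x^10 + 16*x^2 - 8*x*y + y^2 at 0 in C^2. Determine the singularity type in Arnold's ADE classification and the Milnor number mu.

Type A_{9}, Milnor number mu = 9.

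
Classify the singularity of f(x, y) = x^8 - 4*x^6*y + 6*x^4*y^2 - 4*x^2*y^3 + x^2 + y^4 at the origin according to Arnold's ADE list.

The Hessian of f at 0 has rank 1. Corank 1: A-series; mu = 3 gives A_3.

A_{3}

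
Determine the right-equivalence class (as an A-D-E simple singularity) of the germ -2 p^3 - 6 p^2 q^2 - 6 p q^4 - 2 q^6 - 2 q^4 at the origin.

E_{6}

The Hessian of f at 0 is [[0, 0], [0, 0]] with rank 0, so corank 2. A Groebner basis of the Jacobian ideal J(f) in C{p,q} is {p^3, p^2*q, p^2/2 + p*q^2, q^3}; counting standard monomials gives mu = 6. Corank 2; j^3 = -2*p^3 is a perfect cube, so E-series; the 4-jet and mu = 6 give E_6.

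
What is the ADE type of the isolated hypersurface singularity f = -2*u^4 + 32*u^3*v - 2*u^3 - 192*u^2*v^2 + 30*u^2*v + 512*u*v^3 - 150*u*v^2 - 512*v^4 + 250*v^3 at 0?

The Hessian of f at 0 is [[0, 0], [0, 0]] with rank 0, so corank 2. A Groebner basis of the Jacobian ideal J(f) in C{u,v} is {v^4, u*v^2 - 14*v^3/3, u^2 - 10*u*v + 25*v^2}; counting standard monomials gives mu = 6. Corank 2; j^3 = -2*(u - 5*v)^3 is a perfect cube, so E-series; the 4-jet and mu = 6 give E_6.

E6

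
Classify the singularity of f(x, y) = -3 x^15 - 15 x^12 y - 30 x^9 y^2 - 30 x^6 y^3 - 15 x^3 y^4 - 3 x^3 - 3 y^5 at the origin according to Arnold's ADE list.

E_{8}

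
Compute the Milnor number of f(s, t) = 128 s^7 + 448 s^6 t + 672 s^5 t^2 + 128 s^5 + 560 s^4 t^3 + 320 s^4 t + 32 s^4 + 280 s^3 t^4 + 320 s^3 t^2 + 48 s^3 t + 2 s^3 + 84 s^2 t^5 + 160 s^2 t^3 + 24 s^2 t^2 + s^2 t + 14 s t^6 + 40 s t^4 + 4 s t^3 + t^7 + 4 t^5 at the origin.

The Hessian of f at 0 has rank 0. Corank 2; j^3 = s^2*(2*s + t) has shape L^2 M (L != M), so D-series; mu = 8 gives D_8.

8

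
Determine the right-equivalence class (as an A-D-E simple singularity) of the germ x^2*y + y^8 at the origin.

D_9

The Hessian of f at 0 is [[0, 0], [0, 0]] with rank 0, so corank 2. A Groebner basis of the Jacobian ideal J(f) in C{x,y} is {x^2/8 + y^7, x^3, x*y}; counting standard monomials gives mu = 9. Corank 2; j^3 = x^2*y has shape L^2 M (L != M), so D-series; mu = 9 gives D_9.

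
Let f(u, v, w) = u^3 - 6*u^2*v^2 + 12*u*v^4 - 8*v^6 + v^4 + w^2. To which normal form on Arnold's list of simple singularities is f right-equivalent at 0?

E_6

The Hessian of f at 0 has rank 1. Corank 2; j^3 = u^3 is a perfect cube, so E-series; the 4-jet and mu = 6 give E_6.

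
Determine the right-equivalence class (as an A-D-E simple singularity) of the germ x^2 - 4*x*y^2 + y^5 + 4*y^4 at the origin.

A_{4}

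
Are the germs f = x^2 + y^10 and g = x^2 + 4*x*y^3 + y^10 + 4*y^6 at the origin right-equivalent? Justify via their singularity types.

Yes.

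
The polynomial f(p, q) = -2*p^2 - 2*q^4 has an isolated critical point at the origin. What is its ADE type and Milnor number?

The Hessian of f at 0 has rank 1. Corank 1: A-series; mu = 3 gives A_3.

Type A_3, Milnor number mu = 3.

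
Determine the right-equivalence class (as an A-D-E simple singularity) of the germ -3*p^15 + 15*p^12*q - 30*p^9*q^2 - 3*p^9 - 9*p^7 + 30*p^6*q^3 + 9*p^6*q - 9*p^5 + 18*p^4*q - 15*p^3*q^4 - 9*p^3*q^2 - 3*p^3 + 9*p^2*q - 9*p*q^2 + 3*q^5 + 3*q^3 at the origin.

The Hessian of f at 0 is [[0, 0], [0, 0]] with rank 0, so corank 2. A Groebner basis of the Jacobian ideal J(f) in C{p,q} is {p^2/2 + p*q^3 - p*q + q^2/2, q^4, p^3 - 3*p*q^2 + 2*q^3, p^2*q - 2*p*q^2 + q^3}; counting standard monomials gives mu = 8. Corank 2; j^3 = -3*(p - q)^3 is a perfect cube, so E-series; the 5-jet and mu = 8 give E_8.

E8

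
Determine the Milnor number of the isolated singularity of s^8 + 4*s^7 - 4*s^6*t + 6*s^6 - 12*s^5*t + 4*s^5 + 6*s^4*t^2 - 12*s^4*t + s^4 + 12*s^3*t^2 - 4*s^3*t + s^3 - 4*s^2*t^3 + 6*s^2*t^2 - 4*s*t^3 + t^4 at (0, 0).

6

The Hessian of f at 0 has rank 0. Corank 2; j^3 = s^3 is a perfect cube, so E-series; the 4-jet and mu = 6 give E_6.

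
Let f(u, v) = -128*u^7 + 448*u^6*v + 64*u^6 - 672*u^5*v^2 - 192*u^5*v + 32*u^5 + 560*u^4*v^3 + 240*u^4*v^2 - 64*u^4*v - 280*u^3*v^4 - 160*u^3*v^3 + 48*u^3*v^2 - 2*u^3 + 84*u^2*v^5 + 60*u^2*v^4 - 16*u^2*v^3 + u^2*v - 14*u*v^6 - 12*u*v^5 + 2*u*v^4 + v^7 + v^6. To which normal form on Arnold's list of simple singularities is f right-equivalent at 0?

D7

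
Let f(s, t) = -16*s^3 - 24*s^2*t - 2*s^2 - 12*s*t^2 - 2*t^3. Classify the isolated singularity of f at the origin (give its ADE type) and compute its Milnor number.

Type A_{2}, Milnor number mu = 2.

The Hessian of f at 0 has rank 1. Corank 1: A-series; mu = 2 gives A_2.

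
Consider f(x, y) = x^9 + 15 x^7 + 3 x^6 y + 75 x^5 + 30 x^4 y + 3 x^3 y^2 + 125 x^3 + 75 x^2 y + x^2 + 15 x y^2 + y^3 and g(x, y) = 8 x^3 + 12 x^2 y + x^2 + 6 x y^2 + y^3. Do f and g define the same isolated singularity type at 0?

Yes.

The Hessian of f at 0 has rank 1. Corank 1: A-series; mu = 2 gives A_2. The Hessian of g at 0 has rank 1. Corank 1: A-series; mu = 2 gives A_2. Both have type A_2, hence right-equivalent.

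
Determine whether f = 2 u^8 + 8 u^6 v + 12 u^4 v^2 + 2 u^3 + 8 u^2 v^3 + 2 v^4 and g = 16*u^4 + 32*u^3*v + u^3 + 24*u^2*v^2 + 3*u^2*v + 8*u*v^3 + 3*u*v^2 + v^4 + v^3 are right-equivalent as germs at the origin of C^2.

The Hessian of f at 0 has rank 0. Corank 2; j^3 = 2*u^3 is a perfect cube, so E-series; the 4-jet and mu = 6 give E_6. The Hessian of g at 0 has rank 0. Corank 2; j^3 = (u + v)^3 is a perfect cube, so E-series; the 4-jet and mu = 6 give E_6. Both have type E_6, hence right-equivalent.

Yes.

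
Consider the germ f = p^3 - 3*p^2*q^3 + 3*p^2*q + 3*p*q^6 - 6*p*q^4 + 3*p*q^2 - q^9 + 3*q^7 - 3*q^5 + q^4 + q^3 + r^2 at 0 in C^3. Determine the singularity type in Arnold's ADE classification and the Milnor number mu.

Type E_{6}, Milnor number mu = 6.

The Hessian of f at 0 has rank 1. Corank 2; j^3 = (p + q)^3 is a perfect cube, so E-series; the 4-jet and mu = 6 give E_6.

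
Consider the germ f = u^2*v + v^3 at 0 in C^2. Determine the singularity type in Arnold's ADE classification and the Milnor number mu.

Type D4, Milnor number mu = 4.

The Hessian of f at 0 has rank 0. Corank 2; j^3 = v*(u^2 + v^2) splits into three distinct lines over C (the quadratic factor has nonzero discriminant), so D_4.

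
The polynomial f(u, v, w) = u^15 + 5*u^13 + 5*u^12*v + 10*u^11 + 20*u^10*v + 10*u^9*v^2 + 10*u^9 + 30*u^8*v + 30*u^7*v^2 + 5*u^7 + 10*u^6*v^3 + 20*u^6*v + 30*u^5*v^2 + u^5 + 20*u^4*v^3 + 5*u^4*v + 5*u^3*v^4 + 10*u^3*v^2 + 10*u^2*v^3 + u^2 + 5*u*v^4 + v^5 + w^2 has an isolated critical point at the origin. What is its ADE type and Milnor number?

The Hessian of f at 0 is [[2, 0, 0], [0, 0, 0], [0, 0, 2]] with rank 2, so corank 1. A Groebner basis of the Jacobian ideal J(f) in C{u,v,w} is {v^4, u, w}; counting standard monomials gives mu = 4. Corank 1: A-series; mu = 4 gives A_4.

Type A4, Milnor number mu = 4.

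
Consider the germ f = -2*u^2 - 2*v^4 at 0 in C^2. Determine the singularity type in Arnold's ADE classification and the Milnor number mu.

The Hessian of f at 0 has rank 1. Corank 1: A-series; mu = 3 gives A_3.

Type A_{3}, Milnor number mu = 3.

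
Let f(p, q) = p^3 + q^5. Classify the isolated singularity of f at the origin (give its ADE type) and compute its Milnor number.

Type E8, Milnor number mu = 8.

The Hessian of f at 0 is [[0, 0], [0, 0]] with rank 0, so corank 2. A Groebner basis of the Jacobian ideal J(f) in C{p,q} is {q^4, p^2}; counting standard monomials gives mu = 8. Corank 2; j^3 = p^3 is a perfect cube, so E-series; the 5-jet and mu = 8 give E_8.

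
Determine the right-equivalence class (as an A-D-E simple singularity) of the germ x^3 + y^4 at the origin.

E_6

The Hessian of f at 0 is [[0, 0], [0, 0]] with rank 0, so corank 2. A Groebner basis of the Jacobian ideal J(f) in C{x,y} is {y^3, x^2}; counting standard monomials gives mu = 6. Corank 2; j^3 = x^3 is a perfect cube, so E-series; the 4-jet and mu = 6 give E_6.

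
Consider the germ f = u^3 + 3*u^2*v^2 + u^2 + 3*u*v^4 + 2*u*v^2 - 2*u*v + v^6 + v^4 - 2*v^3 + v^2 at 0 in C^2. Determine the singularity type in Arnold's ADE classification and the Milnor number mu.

Type A_{2}, Milnor number mu = 2.

The Hessian of f at 0 is [[2, -2], [-2, 2]] with rank 1, so corank 1. A Groebner basis of the Jacobian ideal J(f) in C{u,v} is {v^2, u - v}; counting standard monomials gives mu = 2. Corank 1: A-series; mu = 2 gives A_2.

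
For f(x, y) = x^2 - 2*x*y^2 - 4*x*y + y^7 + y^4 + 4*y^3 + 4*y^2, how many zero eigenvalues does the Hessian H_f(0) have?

Hessian at 0 has rank 1.

1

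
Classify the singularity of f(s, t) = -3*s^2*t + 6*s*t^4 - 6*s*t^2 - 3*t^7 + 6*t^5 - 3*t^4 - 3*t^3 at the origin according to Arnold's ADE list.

D5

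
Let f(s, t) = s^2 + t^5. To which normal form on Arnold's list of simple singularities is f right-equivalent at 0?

A4

The Hessian of f at 0 has rank 1. Corank 1: A-series; mu = 4 gives A_4.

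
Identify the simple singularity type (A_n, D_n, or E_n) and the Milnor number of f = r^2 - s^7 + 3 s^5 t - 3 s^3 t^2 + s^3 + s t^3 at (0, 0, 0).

Type E_{7}, Milnor number mu = 7.

The Hessian of f at 0 has rank 1. Corank 2; j^3 = s^3 is a perfect cube, so E-series; the 4-jet and mu = 7 give E_7.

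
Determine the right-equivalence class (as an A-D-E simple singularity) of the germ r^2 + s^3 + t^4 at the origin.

The Hessian of f at 0 has rank 1. Corank 2; j^3 = s^3 is a perfect cube, so E-series; the 4-jet and mu = 6 give E_6.

E_6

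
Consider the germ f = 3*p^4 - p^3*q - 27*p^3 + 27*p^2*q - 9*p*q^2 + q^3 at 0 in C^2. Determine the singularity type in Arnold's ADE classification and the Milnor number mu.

Type E_7, Milnor number mu = 7.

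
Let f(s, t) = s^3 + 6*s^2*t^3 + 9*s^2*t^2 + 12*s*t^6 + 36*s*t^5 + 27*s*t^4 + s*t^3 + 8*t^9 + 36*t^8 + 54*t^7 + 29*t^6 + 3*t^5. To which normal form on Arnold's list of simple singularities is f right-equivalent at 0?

The Hessian of f at 0 is [[0, 0], [0, 0]] with rank 0, so corank 2. A Groebner basis of the Jacobian ideal J(f) in C{s,t} is {-s^2/9 + t^4 - t^3/27, s^3, s^2*t + s^2/27 + t^3/81, s^2/3 + s*t^2 + t^3/9}; counting standard monomials gives mu = 7. Corank 2; j^3 = s^3 is a perfect cube, so E-series; the 4-jet and mu = 7 give E_7.

E7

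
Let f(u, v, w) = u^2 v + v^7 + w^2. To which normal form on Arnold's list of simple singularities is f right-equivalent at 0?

D_8

The Hessian of f at 0 is [[0, 0, 0], [0, 0, 0], [0, 0, 2]] with rank 1, so corank 2. A Groebner basis of the Jacobian ideal J(f) in C{u,v,w} is {u^2/7 + v^6, u^3, u*v, w}; counting standard monomials gives mu = 8. Corank 2; j^3 = u^2*v has shape L^2 M (L != M), so D-series; mu = 8 gives D_8.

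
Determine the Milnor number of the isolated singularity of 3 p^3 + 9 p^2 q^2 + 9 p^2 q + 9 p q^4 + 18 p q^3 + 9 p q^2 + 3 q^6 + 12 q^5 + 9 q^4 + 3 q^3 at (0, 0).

8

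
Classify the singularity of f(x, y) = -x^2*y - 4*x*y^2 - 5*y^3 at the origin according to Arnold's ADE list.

D_{4}

The Hessian of f at 0 has rank 0. Corank 2; j^3 = -y*(x^2 + 4*x*y + 5*y^2) splits into three distinct lines over C (the quadratic factor has nonzero discriminant), so D_4.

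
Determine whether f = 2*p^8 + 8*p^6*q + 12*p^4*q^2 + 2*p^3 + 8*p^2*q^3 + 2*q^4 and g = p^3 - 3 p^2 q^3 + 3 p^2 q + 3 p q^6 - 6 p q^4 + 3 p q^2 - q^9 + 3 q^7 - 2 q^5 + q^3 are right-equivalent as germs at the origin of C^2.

No.

The Hessian of f at 0 has rank 0. Corank 2; j^3 = 2*p^3 is a perfect cube, so E-series; the 4-jet and mu = 6 give E_6. The Hessian of g at 0 has rank 0. Corank 2; j^3 = (p + q)^3 is a perfect cube, so E-series; the 5-jet and mu = 8 give E_8. f is E_6 but g is E_8, hence not right-equivalent.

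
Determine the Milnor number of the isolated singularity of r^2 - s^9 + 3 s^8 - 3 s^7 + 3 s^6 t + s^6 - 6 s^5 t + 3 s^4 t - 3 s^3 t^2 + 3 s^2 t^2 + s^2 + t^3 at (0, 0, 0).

2

The Hessian of f at 0 has rank 2. Corank 1: A-series; mu = 2 gives A_2.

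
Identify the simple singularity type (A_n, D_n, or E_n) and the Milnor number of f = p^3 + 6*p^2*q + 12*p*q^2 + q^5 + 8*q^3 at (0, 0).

The Hessian of f at 0 has rank 0. Corank 2; j^3 = (p + 2*q)^3 is a perfect cube, so E-series; the 5-jet and mu = 8 give E_8.

Type E_8, Milnor number mu = 8.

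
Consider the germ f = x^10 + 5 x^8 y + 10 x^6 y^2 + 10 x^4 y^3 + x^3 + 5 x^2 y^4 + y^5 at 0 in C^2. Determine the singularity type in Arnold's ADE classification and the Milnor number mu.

The Hessian of f at 0 has rank 0. Corank 2; j^3 = x^3 is a perfect cube, so E-series; the 5-jet and mu = 8 give E_8.

Type E_{8}, Milnor number mu = 8.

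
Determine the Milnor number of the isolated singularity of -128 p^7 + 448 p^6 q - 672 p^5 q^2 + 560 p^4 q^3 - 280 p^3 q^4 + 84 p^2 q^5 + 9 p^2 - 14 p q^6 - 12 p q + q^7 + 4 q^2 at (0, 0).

6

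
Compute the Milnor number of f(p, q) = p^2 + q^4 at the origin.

3

The Hessian of f at 0 has rank 1. Corank 1: A-series; mu = 3 gives A_3.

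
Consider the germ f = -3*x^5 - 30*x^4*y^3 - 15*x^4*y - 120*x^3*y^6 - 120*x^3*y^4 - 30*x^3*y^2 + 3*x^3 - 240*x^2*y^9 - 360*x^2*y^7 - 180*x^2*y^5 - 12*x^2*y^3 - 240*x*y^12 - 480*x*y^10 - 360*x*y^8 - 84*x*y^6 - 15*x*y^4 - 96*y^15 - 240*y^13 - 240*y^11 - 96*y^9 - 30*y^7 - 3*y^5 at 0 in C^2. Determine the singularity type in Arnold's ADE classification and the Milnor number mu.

Type E_8, Milnor number mu = 8.

The Hessian of f at 0 is [[0, 0], [0, 0]] with rank 0, so corank 2. A Groebner basis of the Jacobian ideal J(f) in C{x,y} is {x^2/4 + x*y^3, -x^2 + y^4, x^3, x^2*y}; counting standard monomials gives mu = 8. Corank 2; j^3 = 3*x^3 is a perfect cube, so E-series; the 5-jet and mu = 8 give E_8.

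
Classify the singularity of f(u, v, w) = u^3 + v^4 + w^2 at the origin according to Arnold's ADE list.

E_6

The Hessian of f at 0 has rank 1. Corank 2; j^3 = u^3 is a perfect cube, so E-series; the 4-jet and mu = 6 give E_6.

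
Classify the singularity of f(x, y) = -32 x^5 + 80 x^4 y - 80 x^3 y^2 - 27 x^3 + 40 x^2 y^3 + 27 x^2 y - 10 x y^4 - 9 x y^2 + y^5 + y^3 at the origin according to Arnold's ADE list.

The Hessian of f at 0 has rank 0. Corank 2; j^3 = -(3*x - y)^3 is a perfect cube, so E-series; the 5-jet and mu = 8 give E_8.

E_8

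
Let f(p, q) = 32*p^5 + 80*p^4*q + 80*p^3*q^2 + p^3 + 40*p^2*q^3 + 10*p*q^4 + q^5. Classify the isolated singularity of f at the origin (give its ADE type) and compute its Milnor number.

Type E8, Milnor number mu = 8.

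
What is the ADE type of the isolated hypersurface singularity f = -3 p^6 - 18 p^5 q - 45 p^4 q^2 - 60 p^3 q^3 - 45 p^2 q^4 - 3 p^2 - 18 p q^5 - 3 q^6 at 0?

The Hessian of f at 0 has rank 1. Corank 1: A-series; mu = 5 gives A_5.

A_{5}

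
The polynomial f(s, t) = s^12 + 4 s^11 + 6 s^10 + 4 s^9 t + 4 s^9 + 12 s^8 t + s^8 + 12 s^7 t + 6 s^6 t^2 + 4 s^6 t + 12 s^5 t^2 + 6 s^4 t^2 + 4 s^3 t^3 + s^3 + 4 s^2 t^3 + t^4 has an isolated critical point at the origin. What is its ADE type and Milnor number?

Type E_6, Milnor number mu = 6.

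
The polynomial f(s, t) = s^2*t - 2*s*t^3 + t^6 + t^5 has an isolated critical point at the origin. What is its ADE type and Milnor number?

Type D_7, Milnor number mu = 7.

The Hessian of f at 0 has rank 0. Corank 2; j^3 = s^2*t has shape L^2 M (L != M), so D-series; mu = 7 gives D_7.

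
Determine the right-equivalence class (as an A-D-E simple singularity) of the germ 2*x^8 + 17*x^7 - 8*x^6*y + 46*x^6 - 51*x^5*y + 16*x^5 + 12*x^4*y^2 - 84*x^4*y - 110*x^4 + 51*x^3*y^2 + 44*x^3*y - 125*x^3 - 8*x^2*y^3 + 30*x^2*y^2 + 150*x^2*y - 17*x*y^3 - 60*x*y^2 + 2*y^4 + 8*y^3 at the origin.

The Hessian of f at 0 has rank 0. Corank 2; j^3 = -(5*x - 2*y)^3 is a perfect cube, so E-series; the 4-jet and mu = 7 give E_7.

E_{7}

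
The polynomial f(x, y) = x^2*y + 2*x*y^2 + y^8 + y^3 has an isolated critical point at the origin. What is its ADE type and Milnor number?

Type D_9, Milnor number mu = 9.

The Hessian of f at 0 has rank 0. Corank 2; j^3 = y*(x + y)^2 has shape L^2 M (L != M), so D-series; mu = 9 gives D_9.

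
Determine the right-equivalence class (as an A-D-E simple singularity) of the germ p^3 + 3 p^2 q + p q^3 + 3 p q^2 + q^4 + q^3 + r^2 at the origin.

E7

The Hessian of f at 0 has rank 1. Corank 2; j^3 = (p + q)^3 is a perfect cube, so E-series; the 4-jet and mu = 7 give E_7.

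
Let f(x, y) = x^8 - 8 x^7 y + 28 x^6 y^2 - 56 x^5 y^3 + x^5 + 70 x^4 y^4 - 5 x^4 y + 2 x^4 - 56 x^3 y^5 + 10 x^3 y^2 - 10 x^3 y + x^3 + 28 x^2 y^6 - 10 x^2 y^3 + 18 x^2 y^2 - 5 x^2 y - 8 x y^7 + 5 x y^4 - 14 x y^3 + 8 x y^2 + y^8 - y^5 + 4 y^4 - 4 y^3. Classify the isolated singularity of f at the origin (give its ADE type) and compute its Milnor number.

Type D_9, Milnor number mu = 9.

The Hessian of f at 0 is [[0, 0], [0, 0]] with rank 0, so corank 2. A Groebner basis of the Jacobian ideal J(f) in C{x,y} is {x^2*y^2 - 79*x^2*y/4 - 5*x^2 + 133*x*y^2/2 + 57*x*y/4 - 239*y^3/4 - 17*y^2/2, -125*x^2*y/8 - 4*x^2 + x*y^3 + 205*x*y^2/4 + 91*x*y/8 - 357*y^3/8 - 27*y^2/4, -23*x^2*y/2 - 3*x^2 + 37*x*y^2 + 17*x*y/2 + y^4 - 63*y^3/2 - 5*y^2, x^3 - 3*x^2*y + x^2 + 3*x*y^2 - 3*x*y - y^3 + 2*y^2}; counting standard monomials gives mu = 9. Corank 2; j^3 = (x - 2*y)^2*(x - y) has shape L^2 M (L != M), so D-series; mu = 9 gives D_9.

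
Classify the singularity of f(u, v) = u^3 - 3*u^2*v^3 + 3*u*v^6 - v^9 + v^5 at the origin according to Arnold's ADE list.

E_8

The Hessian of f at 0 is [[0, 0], [0, 0]] with rank 0, so corank 2. A Groebner basis of the Jacobian ideal J(f) in C{u,v} is {-u^2/2 + u*v^3, v^4, u^3, u^2*v}; counting standard monomials gives mu = 8. Corank 2; j^3 = u^3 is a perfect cube, so E-series; the 5-jet and mu = 8 give E_8.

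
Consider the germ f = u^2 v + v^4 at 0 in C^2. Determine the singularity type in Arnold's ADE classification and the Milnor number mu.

The Hessian of f at 0 has rank 0. Corank 2; j^3 = u^2*v has shape L^2 M (L != M), so D-series; mu = 5 gives D_5.

Type D_5, Milnor number mu = 5.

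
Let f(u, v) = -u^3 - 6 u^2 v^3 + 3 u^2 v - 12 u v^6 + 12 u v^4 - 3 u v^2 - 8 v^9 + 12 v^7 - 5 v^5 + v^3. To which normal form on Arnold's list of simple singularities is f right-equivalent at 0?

The Hessian of f at 0 is [[0, 0], [0, 0]] with rank 0, so corank 2. A Groebner basis of the Jacobian ideal J(f) in C{u,v} is {u^2/4 + u*v^3 - u*v/2 + v^2/4, v^4, u^3 - 3*u*v^2 + 2*v^3, u^2*v - 2*u*v^2 + v^3}; counting standard monomials gives mu = 8. Corank 2; j^3 = -(u - v)^3 is a perfect cube, so E-series; the 5-jet and mu = 8 give E_8.

E_{8}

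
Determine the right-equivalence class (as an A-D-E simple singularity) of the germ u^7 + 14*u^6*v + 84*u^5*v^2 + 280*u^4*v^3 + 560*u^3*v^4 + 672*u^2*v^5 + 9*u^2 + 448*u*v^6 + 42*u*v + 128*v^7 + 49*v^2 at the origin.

The Hessian of f at 0 is [[18, 42], [42, 98]] with rank 1, so corank 1. A Groebner basis of the Jacobian ideal J(f) in C{u,v} is {v^6, u + 7*v/3}; counting standard monomials gives mu = 6. Corank 1: A-series; mu = 6 gives A_6.

A_6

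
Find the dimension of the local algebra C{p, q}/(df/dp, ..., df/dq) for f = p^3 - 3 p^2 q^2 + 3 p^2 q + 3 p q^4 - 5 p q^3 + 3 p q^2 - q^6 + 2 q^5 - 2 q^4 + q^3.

The Hessian of f at 0 is [[0, 0], [0, 0]] with rank 0, so corank 2. A Groebner basis of the Jacobian ideal J(f) in C{p,q} is {-p^2 - 2*p*q + q^4 - q^3/3 - q^2, p^3 - 4*p^2 - 8*p*q - q^3/3 - 4*q^2, p^2*q + 7*p^2/3 + 14*p*q/3 - 2*q^3/9 + 7*q^2/3, -p^2 + p*q^2 - 2*p*q + 2*q^3/3 - q^2}; counting standard monomials gives mu = 7. Corank 2; j^3 = (p + q)^3 is a perfect cube, so E-series; the 4-jet and mu = 7 give E_7.

7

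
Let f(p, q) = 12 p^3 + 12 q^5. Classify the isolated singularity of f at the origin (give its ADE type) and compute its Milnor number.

Type E_{8}, Milnor number mu = 8.

The Hessian of f at 0 has rank 0. Corank 2; j^3 = 12*p^3 is a perfect cube, so E-series; the 5-jet and mu = 8 give E_8.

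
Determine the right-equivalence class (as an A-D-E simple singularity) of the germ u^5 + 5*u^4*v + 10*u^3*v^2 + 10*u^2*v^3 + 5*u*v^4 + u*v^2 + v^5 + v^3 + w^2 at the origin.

D6

The Hessian of f at 0 has rank 1. Corank 2; j^3 = v^2*(u + v) has shape L^2 M (L != M), so D-series; mu = 6 gives D_6.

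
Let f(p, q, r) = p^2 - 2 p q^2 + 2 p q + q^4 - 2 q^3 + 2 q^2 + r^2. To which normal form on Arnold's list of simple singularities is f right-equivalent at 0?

A1

The Hessian of f at 0 has rank 3. Corank 0: nondegenerate Morse point, so A_1.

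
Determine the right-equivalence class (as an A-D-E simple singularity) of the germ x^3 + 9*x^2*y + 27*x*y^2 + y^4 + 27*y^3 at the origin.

The Hessian of f at 0 is [[0, 0], [0, 0]] with rank 0, so corank 2. A Groebner basis of the Jacobian ideal J(f) in C{x,y} is {y^3, x^2 + 6*x*y + 9*y^2}; counting standard monomials gives mu = 6. Corank 2; j^3 = (x + 3*y)^3 is a perfect cube, so E-series; the 4-jet and mu = 6 give E_6.

E_6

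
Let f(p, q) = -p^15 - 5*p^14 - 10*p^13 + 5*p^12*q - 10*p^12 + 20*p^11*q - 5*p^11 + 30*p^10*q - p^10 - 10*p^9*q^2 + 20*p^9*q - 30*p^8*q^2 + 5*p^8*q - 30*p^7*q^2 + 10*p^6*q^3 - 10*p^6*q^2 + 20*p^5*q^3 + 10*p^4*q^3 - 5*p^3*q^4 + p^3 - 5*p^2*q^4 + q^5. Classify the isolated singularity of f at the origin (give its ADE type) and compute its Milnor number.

Type E_{8}, Milnor number mu = 8.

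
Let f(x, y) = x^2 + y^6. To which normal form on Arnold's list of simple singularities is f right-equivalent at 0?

The Hessian of f at 0 is [[2, 0], [0, 0]] with rank 1, so corank 1. A Groebner basis of the Jacobian ideal J(f) in C{x,y} is {y^5, x}; counting standard monomials gives mu = 5. Corank 1: A-series; mu = 5 gives A_5.

A5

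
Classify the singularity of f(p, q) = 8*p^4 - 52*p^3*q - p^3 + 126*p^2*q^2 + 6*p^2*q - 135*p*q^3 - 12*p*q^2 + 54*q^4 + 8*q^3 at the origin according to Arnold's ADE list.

E_7

The Hessian of f at 0 is [[0, 0], [0, 0]] with rank 0, so corank 2. A Groebner basis of the Jacobian ideal J(f) in C{p,q} is {3*p^2/4 - 3*p*q + q^4 - q^3/4 + 3*q^2, p^3 - 21*p^2/2 + 42*p*q - 9*q^3/2 - 42*q^2, p^2*q - 15*p^2/4 + 15*p*q - 11*q^3/4 - 15*q^2, -p^2 + p*q^2 + 4*p*q - 5*q^3/3 - 4*q^2}; counting standard monomials gives mu = 7. Corank 2; j^3 = -(p - 2*q)^3 is a perfect cube, so E-series; the 4-jet and mu = 7 give E_7.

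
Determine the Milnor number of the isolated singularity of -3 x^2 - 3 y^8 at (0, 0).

The Hessian of f at 0 has rank 1. Corank 1: A-series; mu = 7 gives A_7.

7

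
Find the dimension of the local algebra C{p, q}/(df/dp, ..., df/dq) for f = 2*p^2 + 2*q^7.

The Hessian of f at 0 is [[4, 0], [0, 0]] with rank 1, so corank 1. A Groebner basis of the Jacobian ideal J(f) in C{p,q} is {q^6, p}; counting standard monomials gives mu = 6. Corank 1: A-series; mu = 6 gives A_6.

6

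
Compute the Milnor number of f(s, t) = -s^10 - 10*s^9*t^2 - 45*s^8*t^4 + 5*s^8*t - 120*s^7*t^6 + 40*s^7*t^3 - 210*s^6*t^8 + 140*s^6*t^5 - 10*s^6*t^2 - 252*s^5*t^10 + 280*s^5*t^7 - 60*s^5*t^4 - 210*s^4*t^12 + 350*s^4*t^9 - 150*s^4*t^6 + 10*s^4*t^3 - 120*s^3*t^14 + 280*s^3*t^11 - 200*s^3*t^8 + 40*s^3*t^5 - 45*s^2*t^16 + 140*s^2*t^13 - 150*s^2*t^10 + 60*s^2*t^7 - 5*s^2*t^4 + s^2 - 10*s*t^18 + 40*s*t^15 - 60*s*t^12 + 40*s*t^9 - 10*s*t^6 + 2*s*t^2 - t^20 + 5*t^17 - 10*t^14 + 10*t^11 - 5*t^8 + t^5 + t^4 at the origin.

4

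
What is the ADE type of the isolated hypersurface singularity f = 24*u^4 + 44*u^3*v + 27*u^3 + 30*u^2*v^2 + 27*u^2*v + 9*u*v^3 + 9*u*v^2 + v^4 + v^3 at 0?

E_7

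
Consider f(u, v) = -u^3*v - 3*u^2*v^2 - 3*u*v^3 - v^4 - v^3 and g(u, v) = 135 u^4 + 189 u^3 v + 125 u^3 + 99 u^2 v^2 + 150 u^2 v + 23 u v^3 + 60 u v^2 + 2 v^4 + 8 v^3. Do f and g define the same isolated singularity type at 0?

Yes.

The Hessian of f at 0 is [[0, 0], [0, 0]] with rank 0, so corank 2. A Groebner basis of the Jacobian ideal J(f) in C{u,v} is {u^3 - 3*u*v^2 + 3*v^2, u^2*v + 2*u*v^2, v^3}; counting standard monomials gives mu = 7. Corank 2; j^3 = -v^3 is a perfect cube, so E-series; the 4-jet and mu = 7 give E_7. The Hessian of g at 0 is [[0, 0], [0, 0]] with rank 0, so corank 2. A Groebner basis of the Jacobian ideal J(g) in C{u,v} is {390625*u^2/3 + 312500*u*v/3 + v^4 - 125*v^3/9 + 62500*v^2/3, u^3 + 550*u^2/3 + 440*u*v/3 + 2*v^3/45 + 88*v^2/3, u^2*v - 2875*u^2/9 - 2300*u*v/9 - 17*v^3/135 - 460*v^2/9, 1250*u^2/3 + u*v^2 + 1000*u*v/3 + 16*v^3/45 + 200*v^2/3}; counting standard monomials gives mu = 7. Corank 2; j^3 = (5*u + 2*v)^3 is a perfect cube, so E-series; the 4-jet and mu = 7 give E_7. Both have type E_7, hence right-equivalent.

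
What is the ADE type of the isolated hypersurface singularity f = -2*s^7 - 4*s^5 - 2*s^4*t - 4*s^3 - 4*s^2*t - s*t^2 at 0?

The Hessian of f at 0 has rank 0. Corank 2; j^3 = -s*(2*s + t)^2 has shape L^2 M (L != M), so D-series; mu = 8 gives D_8.

D_{8}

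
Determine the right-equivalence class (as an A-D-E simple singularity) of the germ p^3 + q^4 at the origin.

The Hessian of f at 0 has rank 0. Corank 2; j^3 = p^3 is a perfect cube, so E-series; the 4-jet and mu = 6 give E_6.

E_{6}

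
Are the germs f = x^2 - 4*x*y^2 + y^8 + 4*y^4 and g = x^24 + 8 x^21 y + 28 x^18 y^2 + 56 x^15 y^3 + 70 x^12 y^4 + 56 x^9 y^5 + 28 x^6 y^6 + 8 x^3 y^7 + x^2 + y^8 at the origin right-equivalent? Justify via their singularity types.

Yes.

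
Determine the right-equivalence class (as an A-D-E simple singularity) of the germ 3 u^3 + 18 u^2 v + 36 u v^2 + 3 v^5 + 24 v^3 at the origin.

E_8

The Hessian of f at 0 has rank 0. Corank 2; j^3 = 3*(u + 2*v)^3 is a perfect cube, so E-series; the 5-jet and mu = 8 give E_8.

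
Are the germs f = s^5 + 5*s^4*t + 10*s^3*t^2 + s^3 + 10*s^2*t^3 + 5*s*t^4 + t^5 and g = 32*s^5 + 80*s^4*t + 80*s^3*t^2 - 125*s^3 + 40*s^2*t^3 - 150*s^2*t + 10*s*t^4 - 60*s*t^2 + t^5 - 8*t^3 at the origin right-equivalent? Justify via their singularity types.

The Hessian of f at 0 is [[0, 0], [0, 0]] with rank 0, so corank 2. A Groebner basis of the Jacobian ideal J(f) in C{s,t} is {t^5, s*t^3 + t^4/4, s^2}; counting standard monomials gives mu = 8. Corank 2; j^3 = s^3 is a perfect cube, so E-series; the 5-jet and mu = 8 give E_8. The Hessian of g at 0 is [[0, 0], [0, 0]] with rank 0, so corank 2. A Groebner basis of the Jacobian ideal J(g) in C{s,t} is {t^5, s*t^3 + 17*t^4/40, s^2 + 4*s*t/5 + 4*t^2/25}; counting standard monomials gives mu = 8. Corank 2; j^3 = -(5*s + 2*t)^3 is a perfect cube, so E-series; the 5-jet and mu = 8 give E_8. Both have type E_8, hence right-equivalent.

Yes.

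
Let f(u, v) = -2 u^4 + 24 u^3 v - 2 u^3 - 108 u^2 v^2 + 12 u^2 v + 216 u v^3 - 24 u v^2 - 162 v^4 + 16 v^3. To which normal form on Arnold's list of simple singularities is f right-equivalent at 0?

The Hessian of f at 0 has rank 0. Corank 2; j^3 = -2*(u - 2*v)^3 is a perfect cube, so E-series; the 4-jet and mu = 6 give E_6.

E6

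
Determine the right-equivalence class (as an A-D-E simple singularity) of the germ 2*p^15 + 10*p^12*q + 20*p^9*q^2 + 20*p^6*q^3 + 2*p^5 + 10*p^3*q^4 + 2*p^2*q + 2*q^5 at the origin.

The Hessian of f at 0 has rank 0. Corank 2; j^3 = 2*p^2*q has shape L^2 M (L != M), so D-series; mu = 6 gives D_6.

D_{6}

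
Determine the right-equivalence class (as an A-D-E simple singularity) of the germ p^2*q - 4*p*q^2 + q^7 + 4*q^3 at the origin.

The Hessian of f at 0 is [[0, 0], [0, 0]] with rank 0, so corank 2. A Groebner basis of the Jacobian ideal J(f) in C{p,q} is {p^2/7 + q^6 - 4*q^2/7, p^3 - 8*q^3, p*q - 2*q^2}; counting standard monomials gives mu = 8. Corank 2; j^3 = q*(p - 2*q)^2 has shape L^2 M (L != M), so D-series; mu = 8 gives D_8.

D_{8}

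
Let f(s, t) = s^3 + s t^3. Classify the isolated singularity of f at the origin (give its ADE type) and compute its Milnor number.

The Hessian of f at 0 is [[0, 0], [0, 0]] with rank 0, so corank 2. A Groebner basis of the Jacobian ideal J(f) in C{s,t} is {s^3, s*t^2, 3*s^2 + t^3}; counting standard monomials gives mu = 7. Corank 2; j^3 = s^3 is a perfect cube, so E-series; the 4-jet and mu = 7 give E_7.

Type E_{7}, Milnor number mu = 7.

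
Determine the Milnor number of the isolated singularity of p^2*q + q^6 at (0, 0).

7

The Hessian of f at 0 has rank 0. Corank 2; j^3 = p^2*q has shape L^2 M (L != M), so D-series; mu = 7 gives D_7.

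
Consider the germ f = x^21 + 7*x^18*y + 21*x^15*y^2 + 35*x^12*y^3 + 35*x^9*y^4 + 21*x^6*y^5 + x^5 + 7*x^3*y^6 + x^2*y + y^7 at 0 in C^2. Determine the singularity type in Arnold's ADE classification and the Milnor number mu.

The Hessian of f at 0 has rank 0. Corank 2; j^3 = x^2*y has shape L^2 M (L != M), so D-series; mu = 8 gives D_8.

Type D_8, Milnor number mu = 8.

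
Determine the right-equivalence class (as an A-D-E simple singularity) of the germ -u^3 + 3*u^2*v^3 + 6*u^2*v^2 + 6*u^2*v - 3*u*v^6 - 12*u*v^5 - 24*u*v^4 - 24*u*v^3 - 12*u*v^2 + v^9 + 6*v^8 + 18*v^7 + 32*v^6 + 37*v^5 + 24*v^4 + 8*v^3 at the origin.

The Hessian of f at 0 is [[0, 0], [0, 0]] with rank 0, so corank 2. A Groebner basis of the Jacobian ideal J(f) in C{u,v} is {-u^2/2 + u*v^3 + 2*u*v^2 + 2*u*v - 4*v^3 - 2*v^2, v^4, u^3 - 12*u^2 + 36*u*v^2 + 48*u*v - 80*v^3 - 48*v^2, u^2*v - 2*u^2 + 4*u*v^2 + 8*u*v - 12*v^3 - 8*v^2}; counting standard monomials gives mu = 8. Corank 2; j^3 = -(u - 2*v)^3 is a perfect cube, so E-series; the 5-jet and mu = 8 give E_8.

E_{8}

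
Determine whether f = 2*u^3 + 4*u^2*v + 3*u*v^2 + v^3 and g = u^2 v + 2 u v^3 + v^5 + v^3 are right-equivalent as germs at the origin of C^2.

Yes.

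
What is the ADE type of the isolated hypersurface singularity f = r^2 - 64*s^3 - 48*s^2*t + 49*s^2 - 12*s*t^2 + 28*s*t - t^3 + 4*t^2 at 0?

A2

The Hessian of f at 0 has rank 2. Corank 1: A-series; mu = 2 gives A_2.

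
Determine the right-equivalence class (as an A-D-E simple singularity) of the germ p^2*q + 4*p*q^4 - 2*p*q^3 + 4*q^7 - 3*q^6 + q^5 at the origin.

D_{7}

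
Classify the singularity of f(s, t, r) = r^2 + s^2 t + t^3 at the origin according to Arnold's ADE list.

D_{4}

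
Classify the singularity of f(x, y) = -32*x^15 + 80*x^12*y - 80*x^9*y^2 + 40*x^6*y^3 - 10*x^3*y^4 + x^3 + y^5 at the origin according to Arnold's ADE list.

The Hessian of f at 0 has rank 0. Corank 2; j^3 = x^3 is a perfect cube, so E-series; the 5-jet and mu = 8 give E_8.

E_{8}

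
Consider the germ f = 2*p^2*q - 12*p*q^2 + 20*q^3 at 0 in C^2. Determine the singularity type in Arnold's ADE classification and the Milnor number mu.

The Hessian of f at 0 has rank 0. Corank 2; j^3 = 2*q*(p^2 - 6*p*q + 10*q^2) splits into three distinct lines over C (the quadratic factor has nonzero discriminant), so D_4.

Type D_{4}, Milnor number mu = 4.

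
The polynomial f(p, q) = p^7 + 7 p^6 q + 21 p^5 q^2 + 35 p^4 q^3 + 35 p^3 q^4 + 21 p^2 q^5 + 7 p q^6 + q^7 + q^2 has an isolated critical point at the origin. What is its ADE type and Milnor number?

The Hessian of f at 0 is [[0, 0], [0, 2]] with rank 1, so corank 1. A Groebner basis of the Jacobian ideal J(f) in C{p,q} is {p^6, q}; counting standard monomials gives mu = 6. Corank 1: A-series; mu = 6 gives A_6.

Type A6, Milnor number mu = 6.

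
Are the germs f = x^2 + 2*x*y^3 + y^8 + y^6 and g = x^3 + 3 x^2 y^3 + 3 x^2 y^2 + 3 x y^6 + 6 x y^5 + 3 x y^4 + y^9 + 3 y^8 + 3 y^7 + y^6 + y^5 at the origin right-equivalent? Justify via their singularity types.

The Hessian of f at 0 has rank 1. Corank 1: A-series; mu = 7 gives A_7. The Hessian of g at 0 has rank 0. Corank 2; j^3 = x^3 is a perfect cube, so E-series; the 5-jet and mu = 8 give E_8. f is A_7 but g is E_8, hence not right-equivalent.

No.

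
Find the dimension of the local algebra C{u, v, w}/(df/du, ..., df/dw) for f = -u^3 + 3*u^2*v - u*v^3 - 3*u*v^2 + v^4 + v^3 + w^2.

7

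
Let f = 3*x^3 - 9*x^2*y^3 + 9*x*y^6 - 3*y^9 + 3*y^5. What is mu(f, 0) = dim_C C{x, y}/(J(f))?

The Hessian of f at 0 has rank 0. Corank 2; j^3 = 3*x^3 is a perfect cube, so E-series; the 5-jet and mu = 8 give E_8.

8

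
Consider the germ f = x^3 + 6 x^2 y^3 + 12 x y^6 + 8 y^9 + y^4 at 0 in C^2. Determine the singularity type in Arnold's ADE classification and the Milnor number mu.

The Hessian of f at 0 has rank 0. Corank 2; j^3 = x^3 is a perfect cube, so E-series; the 4-jet and mu = 6 give E_6.

Type E_{6}, Milnor number mu = 6.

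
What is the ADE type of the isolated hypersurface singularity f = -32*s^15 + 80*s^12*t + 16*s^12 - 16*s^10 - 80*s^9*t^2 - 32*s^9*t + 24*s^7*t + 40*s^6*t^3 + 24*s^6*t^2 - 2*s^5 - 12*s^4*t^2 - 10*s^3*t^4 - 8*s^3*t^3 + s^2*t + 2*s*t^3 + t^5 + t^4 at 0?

D_5

The Hessian of f at 0 has rank 0. Corank 2; j^3 = s^2*t has shape L^2 M (L != M), so D-series; mu = 5 gives D_5.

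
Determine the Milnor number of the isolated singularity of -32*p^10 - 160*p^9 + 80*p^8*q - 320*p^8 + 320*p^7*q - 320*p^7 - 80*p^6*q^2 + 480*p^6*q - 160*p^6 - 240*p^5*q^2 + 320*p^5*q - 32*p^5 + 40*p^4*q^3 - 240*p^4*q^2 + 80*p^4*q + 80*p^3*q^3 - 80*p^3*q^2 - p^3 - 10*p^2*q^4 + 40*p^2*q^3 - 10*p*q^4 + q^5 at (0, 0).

8

The Hessian of f at 0 has rank 0. Corank 2; j^3 = -p^3 is a perfect cube, so E-series; the 5-jet and mu = 8 give E_8.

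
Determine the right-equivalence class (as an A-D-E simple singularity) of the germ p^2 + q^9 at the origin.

A8

The Hessian of f at 0 has rank 1. Corank 1: A-series; mu = 8 gives A_8.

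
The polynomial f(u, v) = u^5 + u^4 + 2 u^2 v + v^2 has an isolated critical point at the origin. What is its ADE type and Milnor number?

Type A4, Milnor number mu = 4.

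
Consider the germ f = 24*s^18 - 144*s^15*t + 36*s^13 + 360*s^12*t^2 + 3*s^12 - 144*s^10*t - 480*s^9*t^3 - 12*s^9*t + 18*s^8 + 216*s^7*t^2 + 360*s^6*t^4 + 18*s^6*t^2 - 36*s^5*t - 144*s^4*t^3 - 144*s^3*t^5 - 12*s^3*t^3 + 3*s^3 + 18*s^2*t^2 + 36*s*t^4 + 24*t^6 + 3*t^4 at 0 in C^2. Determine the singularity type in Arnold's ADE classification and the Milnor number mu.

Type E_{6}, Milnor number mu = 6.

The Hessian of f at 0 has rank 0. Corank 2; j^3 = 3*s^3 is a perfect cube, so E-series; the 4-jet and mu = 6 give E_6.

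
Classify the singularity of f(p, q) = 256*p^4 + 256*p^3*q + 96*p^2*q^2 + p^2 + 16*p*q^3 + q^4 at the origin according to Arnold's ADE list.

A3

The Hessian of f at 0 has rank 1. Corank 1: A-series; mu = 3 gives A_3.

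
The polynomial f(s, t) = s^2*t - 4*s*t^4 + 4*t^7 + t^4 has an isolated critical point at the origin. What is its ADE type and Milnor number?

Type D_{5}, Milnor number mu = 5.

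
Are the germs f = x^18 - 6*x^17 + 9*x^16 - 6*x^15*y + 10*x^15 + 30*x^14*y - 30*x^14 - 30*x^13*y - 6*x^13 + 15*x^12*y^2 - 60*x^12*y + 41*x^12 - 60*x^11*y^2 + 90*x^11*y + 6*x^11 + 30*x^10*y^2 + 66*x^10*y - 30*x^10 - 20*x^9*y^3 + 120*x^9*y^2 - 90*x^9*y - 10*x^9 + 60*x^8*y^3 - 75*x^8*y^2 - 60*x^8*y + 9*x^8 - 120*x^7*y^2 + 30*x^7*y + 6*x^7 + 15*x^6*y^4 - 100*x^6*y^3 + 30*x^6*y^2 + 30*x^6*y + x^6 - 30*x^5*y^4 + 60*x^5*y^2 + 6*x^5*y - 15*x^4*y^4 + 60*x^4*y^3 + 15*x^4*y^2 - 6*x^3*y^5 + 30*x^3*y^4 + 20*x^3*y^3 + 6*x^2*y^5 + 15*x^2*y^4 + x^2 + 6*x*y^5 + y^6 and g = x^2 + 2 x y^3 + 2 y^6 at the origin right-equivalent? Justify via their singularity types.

The Hessian of f at 0 has rank 1. Corank 1: A-series; mu = 5 gives A_5. The Hessian of g at 0 has rank 1. Corank 1: A-series; mu = 5 gives A_5. Both have type A_5, hence right-equivalent.

Yes.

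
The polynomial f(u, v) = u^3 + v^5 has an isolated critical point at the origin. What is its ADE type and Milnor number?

Type E8, Milnor number mu = 8.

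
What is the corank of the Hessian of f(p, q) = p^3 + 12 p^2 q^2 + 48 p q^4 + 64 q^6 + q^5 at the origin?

2

Hessian at 0 has rank 0.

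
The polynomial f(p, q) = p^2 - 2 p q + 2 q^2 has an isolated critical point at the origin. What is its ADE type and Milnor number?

Type A1, Milnor number mu = 1.

The Hessian of f at 0 is [[2, -2], [-2, 4]] with rank 2, so corank 0. A Groebner basis of the Jacobian ideal J(f) in C{p,q} is {p, q}; counting standard monomials gives mu = 1. Corank 0: nondegenerate Morse point, so A_1.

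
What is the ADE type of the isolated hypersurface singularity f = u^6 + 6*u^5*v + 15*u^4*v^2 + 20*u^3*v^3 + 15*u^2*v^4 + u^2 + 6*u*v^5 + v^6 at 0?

The Hessian of f at 0 has rank 1. Corank 1: A-series; mu = 5 gives A_5.

A_5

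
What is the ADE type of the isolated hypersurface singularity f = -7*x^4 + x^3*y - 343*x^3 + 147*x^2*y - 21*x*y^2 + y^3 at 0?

E7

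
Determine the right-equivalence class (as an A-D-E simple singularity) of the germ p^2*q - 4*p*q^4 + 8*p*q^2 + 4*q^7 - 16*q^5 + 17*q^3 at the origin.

D4

The Hessian of f at 0 is [[0, 0], [0, 0]] with rank 0, so corank 2. A Groebner basis of the Jacobian ideal J(f) in C{p,q} is {q^3, p^2 - 13*q^2, p*q + 4*q^2}; counting standard monomials gives mu = 4. Corank 2; j^3 = q*(p^2 + 8*p*q + 17*q^2) splits into three distinct lines over C (the quadratic factor has nonzero discriminant), so D_4.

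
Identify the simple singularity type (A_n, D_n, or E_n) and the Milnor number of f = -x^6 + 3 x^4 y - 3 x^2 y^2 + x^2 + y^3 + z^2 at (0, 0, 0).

Type A_{2}, Milnor number mu = 2.

The Hessian of f at 0 has rank 2. Corank 1: A-series; mu = 2 gives A_2.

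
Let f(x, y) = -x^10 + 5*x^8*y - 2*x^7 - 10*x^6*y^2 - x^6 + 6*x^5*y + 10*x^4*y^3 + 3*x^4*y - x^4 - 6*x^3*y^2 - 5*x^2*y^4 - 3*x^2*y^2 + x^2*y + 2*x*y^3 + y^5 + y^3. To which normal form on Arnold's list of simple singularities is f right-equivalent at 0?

D_{4}

The Hessian of f at 0 has rank 0. Corank 2; j^3 = y*(x^2 + y^2) splits into three distinct lines over C (the quadratic factor has nonzero discriminant), so D_4.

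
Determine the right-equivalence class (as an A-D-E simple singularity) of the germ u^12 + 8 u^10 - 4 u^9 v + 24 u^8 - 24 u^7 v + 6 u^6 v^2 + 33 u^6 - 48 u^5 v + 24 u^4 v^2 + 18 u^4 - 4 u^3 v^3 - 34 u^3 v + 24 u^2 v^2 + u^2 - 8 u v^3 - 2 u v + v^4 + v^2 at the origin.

A_3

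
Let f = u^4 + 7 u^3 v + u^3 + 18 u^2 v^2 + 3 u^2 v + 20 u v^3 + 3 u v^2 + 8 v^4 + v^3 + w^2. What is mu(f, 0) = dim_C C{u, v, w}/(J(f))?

7

The Hessian of f at 0 has rank 1. Corank 2; j^3 = (u + v)^3 is a perfect cube, so E-series; the 4-jet and mu = 7 give E_7.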